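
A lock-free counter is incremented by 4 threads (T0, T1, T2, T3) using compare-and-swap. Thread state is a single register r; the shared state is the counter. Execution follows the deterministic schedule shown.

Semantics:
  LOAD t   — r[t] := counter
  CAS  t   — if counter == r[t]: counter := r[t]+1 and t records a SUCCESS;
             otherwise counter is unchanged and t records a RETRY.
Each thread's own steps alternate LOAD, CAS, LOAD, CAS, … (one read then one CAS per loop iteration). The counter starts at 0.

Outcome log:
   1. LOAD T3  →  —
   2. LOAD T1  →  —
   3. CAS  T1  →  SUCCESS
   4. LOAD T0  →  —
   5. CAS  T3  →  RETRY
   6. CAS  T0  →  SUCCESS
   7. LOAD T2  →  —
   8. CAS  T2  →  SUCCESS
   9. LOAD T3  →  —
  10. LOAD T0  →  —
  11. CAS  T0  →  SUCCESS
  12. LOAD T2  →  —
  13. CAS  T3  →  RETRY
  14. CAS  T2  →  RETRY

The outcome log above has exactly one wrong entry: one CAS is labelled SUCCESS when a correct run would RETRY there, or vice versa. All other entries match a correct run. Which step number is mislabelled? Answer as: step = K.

Correct run:
#1 T3 reads 0
#2 T1 reads 0
#3 T1 CAS(0→1) writes; counter now 1
#4 T0 reads 1
#5 T3 CAS(0→1) fails; counter now 1
#6 T0 CAS(1→2) writes; counter now 2
#7 T2 reads 2
#8 T2 CAS(2→3) writes; counter now 3
#9 T3 reads 3
#10 T0 reads 3
#11 T0 CAS(3→4) writes; counter now 4
#12 T2 reads 4
#13 T3 CAS(3→4) fails; counter now 4
#14 T2 CAS(4→5) writes; counter now 5
Flip is step 14.

step = 14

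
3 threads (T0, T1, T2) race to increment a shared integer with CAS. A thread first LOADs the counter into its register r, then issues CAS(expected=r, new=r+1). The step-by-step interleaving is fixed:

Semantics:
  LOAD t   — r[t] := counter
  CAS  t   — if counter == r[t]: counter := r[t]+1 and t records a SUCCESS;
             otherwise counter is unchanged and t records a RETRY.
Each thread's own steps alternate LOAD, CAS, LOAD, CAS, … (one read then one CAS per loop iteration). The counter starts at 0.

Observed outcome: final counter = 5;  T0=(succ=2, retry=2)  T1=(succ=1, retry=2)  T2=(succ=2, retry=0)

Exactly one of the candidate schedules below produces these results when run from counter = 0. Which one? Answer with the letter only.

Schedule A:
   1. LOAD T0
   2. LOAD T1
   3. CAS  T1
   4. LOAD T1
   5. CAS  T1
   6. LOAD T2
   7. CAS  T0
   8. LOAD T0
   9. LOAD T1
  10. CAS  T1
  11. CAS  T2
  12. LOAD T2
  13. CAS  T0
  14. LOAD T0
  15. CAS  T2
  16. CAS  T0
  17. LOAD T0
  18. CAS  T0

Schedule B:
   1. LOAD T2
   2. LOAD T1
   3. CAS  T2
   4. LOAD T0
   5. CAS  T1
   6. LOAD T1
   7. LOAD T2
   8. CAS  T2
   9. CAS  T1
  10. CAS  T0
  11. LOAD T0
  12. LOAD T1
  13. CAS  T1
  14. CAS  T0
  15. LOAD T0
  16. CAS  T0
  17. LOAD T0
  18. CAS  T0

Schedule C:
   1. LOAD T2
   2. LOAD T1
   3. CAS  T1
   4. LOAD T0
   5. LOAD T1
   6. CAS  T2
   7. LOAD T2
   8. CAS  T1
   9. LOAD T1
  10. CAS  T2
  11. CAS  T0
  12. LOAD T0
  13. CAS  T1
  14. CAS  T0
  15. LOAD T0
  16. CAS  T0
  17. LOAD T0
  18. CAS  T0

Simulating candidate B:
1. LOAD T2 → mem=0 r[T2]=0 [LOAD]
2. LOAD T1 → mem=0 r[T1]=0 [LOAD]
3. CAS T2 → mem=1 r[T2]=0 [OK]
4. LOAD T0 → mem=1 r[T0]=1 [LOAD]
5. CAS T1 → mem=1 r[T1]=0 [RETRY]
6. LOAD T1 → mem=1 r[T1]=1 [LOAD]
7. LOAD T2 → mem=1 r[T2]=1 [LOAD]
8. CAS T2 → mem=2 r[T2]=1 [OK]
9. CAS T1 → mem=2 r[T1]=1 [RETRY]
10. CAS T0 → mem=2 r[T0]=1 [RETRY]
11. LOAD T0 → mem=2 r[T0]=2 [LOAD]
12. LOAD T1 → mem=2 r[T1]=2 [LOAD]
13. CAS T1 → mem=3 r[T1]=2 [OK]
14. CAS T0 → mem=3 r[T0]=2 [RETRY]
15. LOAD T0 → mem=3 r[T0]=3 [LOAD]
16. CAS T0 → mem=4 r[T0]=3 [OK]
17. LOAD T0 → mem=4 r[T0]=4 [LOAD]
18. CAS T0 → mem=5 r[T0]=4 [OK]

B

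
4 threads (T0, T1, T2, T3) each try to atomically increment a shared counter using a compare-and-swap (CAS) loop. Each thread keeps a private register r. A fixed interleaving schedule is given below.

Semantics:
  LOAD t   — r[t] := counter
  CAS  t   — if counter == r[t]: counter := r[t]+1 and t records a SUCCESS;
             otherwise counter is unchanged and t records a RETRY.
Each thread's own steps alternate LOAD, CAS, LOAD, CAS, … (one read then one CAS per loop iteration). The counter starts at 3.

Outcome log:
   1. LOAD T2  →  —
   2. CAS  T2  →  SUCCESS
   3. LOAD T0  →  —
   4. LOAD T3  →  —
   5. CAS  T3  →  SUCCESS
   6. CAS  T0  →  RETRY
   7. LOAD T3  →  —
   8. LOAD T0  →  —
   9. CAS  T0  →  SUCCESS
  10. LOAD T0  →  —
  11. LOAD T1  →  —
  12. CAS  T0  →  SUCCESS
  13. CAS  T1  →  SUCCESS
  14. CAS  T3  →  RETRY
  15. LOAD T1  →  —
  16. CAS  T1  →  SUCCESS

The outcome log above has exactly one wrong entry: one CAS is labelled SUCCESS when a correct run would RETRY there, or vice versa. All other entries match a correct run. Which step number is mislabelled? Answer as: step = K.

Re-executing:
#1 T2 reads 3
#2 T2 CAS(3→4) writes; counter now 4
#3 T0 reads 4
#4 T3 reads 4
#5 T3 CAS(4→5) writes; counter now 5
#6 T0 CAS(4→5) fails; counter now 5
#7 T3 reads 5
#8 T0 reads 5
#9 T0 CAS(5→6) writes; counter now 6
#10 T0 reads 6
#11 T1 reads 6
#12 T0 CAS(6→7) writes; counter now 7
#13 T1 CAS(6→7) fails; counter now 7
#14 T3 CAS(5→6) fails; counter now 7
#15 T1 reads 7
#16 T1 CAS(7→8) writes; counter now 8
Mismatch at 13.

step = 13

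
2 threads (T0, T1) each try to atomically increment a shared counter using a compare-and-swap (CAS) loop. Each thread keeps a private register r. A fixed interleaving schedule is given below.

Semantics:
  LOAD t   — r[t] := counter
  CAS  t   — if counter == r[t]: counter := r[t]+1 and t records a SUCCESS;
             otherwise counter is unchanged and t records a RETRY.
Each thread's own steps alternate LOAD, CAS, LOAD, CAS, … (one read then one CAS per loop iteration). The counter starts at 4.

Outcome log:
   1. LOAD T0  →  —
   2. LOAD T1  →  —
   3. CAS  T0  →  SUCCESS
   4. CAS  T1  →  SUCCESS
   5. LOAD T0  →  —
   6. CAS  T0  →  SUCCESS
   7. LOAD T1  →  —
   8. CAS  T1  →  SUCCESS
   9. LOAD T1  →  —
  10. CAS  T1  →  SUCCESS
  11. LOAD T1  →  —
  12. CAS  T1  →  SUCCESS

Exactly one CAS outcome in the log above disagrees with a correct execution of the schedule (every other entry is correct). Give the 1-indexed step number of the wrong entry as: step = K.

Re-executing:
T0 LOAD — after: cnt=4, r=4 — load
T1 LOAD — after: cnt=4, r=4 — load
T0 CAS — after: cnt=5, r=4 — ok
T1 CAS — after: cnt=5, r=4 — retry
T0 LOAD — after: cnt=5, r=5 — load
T0 CAS — after: cnt=6, r=5 — ok
T1 LOAD — after: cnt=6, r=6 — load
T1 CAS — after: cnt=7, r=6 — ok
T1 LOAD — after: cnt=7, r=7 — load
T1 CAS — after: cnt=8, r=7 — ok
T1 LOAD — after: cnt=8, r=8 — load
T1 CAS — after: cnt=9, r=8 — ok
Flip is step 4.

step = 4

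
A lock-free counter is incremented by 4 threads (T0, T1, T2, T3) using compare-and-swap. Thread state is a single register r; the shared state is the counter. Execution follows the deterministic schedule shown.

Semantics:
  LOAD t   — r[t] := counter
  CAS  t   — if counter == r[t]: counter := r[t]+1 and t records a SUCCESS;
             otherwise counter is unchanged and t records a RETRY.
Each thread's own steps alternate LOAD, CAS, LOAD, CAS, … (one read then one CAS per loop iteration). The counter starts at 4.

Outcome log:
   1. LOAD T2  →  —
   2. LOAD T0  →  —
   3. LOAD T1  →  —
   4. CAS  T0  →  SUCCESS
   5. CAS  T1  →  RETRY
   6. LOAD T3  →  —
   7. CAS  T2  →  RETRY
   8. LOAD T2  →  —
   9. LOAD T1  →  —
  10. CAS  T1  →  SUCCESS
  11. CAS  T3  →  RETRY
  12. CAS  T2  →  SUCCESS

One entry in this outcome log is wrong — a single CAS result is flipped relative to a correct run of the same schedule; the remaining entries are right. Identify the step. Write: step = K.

Correct run:
step 1: T2 LOAD ⇒ load; ctr=4 reg=4
step 2: T0 LOAD ⇒ load; ctr=4 reg=4
step 3: T1 LOAD ⇒ load; ctr=4 reg=4
step 4: T0 CAS ⇒ ok; ctr=5 reg=4
step 5: T1 CAS ⇒ retry; ctr=5 reg=4
step 6: T3 LOAD ⇒ load; ctr=5 reg=5
step 7: T2 CAS ⇒ retry; ctr=5 reg=4
step 8: T2 LOAD ⇒ load; ctr=5 reg=5
step 9: T1 LOAD ⇒ load; ctr=5 reg=5
step 10: T1 CAS ⇒ ok; ctr=6 reg=5
step 11: T3 CAS ⇒ retry; ctr=6 reg=5
step 12: T2 CAS ⇒ retry; ctr=6 reg=5
Flip is step 12.

step = 12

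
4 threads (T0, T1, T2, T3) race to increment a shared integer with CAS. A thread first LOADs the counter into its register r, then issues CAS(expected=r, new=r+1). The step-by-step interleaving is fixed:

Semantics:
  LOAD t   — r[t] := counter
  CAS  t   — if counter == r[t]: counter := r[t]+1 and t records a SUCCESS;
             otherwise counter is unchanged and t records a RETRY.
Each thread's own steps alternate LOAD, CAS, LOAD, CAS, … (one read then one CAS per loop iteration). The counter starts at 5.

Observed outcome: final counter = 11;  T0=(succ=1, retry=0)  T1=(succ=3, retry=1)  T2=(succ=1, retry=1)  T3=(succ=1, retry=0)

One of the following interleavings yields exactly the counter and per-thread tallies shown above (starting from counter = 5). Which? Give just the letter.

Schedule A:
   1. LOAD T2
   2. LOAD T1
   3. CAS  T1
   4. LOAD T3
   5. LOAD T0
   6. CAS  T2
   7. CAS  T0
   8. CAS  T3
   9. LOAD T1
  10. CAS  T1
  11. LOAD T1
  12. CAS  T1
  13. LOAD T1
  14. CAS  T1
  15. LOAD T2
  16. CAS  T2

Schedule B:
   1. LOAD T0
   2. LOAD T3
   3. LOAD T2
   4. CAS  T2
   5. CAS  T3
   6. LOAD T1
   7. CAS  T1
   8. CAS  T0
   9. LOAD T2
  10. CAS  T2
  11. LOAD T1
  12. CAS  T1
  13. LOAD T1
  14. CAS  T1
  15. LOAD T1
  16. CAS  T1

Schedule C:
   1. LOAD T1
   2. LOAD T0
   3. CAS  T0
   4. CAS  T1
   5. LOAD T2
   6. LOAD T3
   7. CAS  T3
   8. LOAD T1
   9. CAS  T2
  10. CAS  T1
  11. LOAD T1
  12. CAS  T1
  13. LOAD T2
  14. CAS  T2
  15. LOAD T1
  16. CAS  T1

C

Simulating candidate C:
T1 LOAD — after: cnt=5, r=5 — load
T0 LOAD — after: cnt=5, r=5 — load
T0 CAS — after: cnt=6, r=5 — ok
T1 CAS — after: cnt=6, r=5 — retry
T2 LOAD — after: cnt=6, r=6 — load
T3 LOAD — after: cnt=6, r=6 — load
T3 CAS — after: cnt=7, r=6 — ok
T1 LOAD — after: cnt=7, r=7 — load
T2 CAS — after: cnt=7, r=6 — retry
T1 CAS — after: cnt=8, r=7 — ok
T1 LOAD — after: cnt=8, r=8 — load
T1 CAS — after: cnt=9, r=8 — ok
T2 LOAD — after: cnt=9, r=9 — load
T2 CAS — after: cnt=10, r=9 — ok
T1 LOAD — after: cnt=10, r=10 — load
T1 CAS — after: cnt=11, r=10 — ok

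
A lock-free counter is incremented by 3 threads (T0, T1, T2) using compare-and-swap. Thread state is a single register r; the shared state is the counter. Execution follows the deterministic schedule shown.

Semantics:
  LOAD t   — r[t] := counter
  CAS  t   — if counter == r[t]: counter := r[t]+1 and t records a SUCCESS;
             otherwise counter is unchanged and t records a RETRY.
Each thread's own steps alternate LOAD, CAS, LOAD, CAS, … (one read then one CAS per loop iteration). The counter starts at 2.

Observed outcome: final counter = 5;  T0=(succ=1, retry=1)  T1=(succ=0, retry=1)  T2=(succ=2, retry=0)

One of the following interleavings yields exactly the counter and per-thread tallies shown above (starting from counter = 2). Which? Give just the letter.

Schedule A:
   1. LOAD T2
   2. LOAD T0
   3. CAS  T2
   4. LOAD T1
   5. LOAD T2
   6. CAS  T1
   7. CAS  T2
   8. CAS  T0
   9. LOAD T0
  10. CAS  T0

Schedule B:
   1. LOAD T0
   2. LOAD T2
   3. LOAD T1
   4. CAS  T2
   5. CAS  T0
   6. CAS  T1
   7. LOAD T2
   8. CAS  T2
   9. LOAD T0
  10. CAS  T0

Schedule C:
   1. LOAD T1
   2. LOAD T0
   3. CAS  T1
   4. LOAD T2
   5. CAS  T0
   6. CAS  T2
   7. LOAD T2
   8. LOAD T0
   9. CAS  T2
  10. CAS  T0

Tracing schedule B:
step 1: T0 LOAD ⇒ load; ctr=2 reg=2
step 2: T2 LOAD ⇒ load; ctr=2 reg=2
step 3: T1 LOAD ⇒ load; ctr=2 reg=2
step 4: T2 CAS ⇒ ok; ctr=3 reg=2
step 5: T0 CAS ⇒ retry; ctr=3 reg=2
step 6: T1 CAS ⇒ retry; ctr=3 reg=2
step 7: T2 LOAD ⇒ load; ctr=3 reg=3
step 8: T2 CAS ⇒ ok; ctr=4 reg=3
step 9: T0 LOAD ⇒ load; ctr=4 reg=4
step 10: T0 CAS ⇒ ok; ctr=5 reg=4

B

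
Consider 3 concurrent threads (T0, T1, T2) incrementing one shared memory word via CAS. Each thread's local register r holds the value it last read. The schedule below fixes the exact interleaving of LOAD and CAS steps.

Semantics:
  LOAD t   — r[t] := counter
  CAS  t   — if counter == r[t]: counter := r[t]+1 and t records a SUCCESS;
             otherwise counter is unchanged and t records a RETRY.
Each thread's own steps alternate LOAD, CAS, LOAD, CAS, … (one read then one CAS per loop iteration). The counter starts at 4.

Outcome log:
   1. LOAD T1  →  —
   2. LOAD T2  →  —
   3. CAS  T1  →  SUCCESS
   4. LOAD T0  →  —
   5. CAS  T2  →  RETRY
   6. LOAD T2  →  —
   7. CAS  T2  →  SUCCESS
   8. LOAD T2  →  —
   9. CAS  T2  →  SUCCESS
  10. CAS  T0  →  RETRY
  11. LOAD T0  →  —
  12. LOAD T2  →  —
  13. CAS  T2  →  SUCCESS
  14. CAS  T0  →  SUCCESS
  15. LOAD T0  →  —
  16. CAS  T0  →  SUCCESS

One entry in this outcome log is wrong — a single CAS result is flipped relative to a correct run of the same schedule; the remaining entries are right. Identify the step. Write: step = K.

Re-executing:
[1] T1.load  rd  (counter 4, T1.r 4)
[2] T2.load  rd  (counter 4, T2.r 4)
[3] T1.cas  hit  (counter 5, T1.r 4)
[4] T0.load  rd  (counter 5, T0.r 5)
[5] T2.cas  miss  (counter 5, T2.r 4)
[6] T2.load  rd  (counter 5, T2.r 5)
[7] T2.cas  hit  (counter 6, T2.r 5)
[8] T2.load  rd  (counter 6, T2.r 6)
[9] T2.cas  hit  (counter 7, T2.r 6)
[10] T0.cas  miss  (counter 7, T0.r 5)
[11] T0.load  rd  (counter 7, T0.r 7)
[12] T2.load  rd  (counter 7, T2.r 7)
[13] T2.cas  hit  (counter 8, T2.r 7)
[14] T0.cas  miss  (counter 8, T0.r 7)
[15] T0.load  rd  (counter 8, T0.r 8)
[16] T0.cas  hit  (counter 9, T0.r 8)
Mismatch at 14.

step = 14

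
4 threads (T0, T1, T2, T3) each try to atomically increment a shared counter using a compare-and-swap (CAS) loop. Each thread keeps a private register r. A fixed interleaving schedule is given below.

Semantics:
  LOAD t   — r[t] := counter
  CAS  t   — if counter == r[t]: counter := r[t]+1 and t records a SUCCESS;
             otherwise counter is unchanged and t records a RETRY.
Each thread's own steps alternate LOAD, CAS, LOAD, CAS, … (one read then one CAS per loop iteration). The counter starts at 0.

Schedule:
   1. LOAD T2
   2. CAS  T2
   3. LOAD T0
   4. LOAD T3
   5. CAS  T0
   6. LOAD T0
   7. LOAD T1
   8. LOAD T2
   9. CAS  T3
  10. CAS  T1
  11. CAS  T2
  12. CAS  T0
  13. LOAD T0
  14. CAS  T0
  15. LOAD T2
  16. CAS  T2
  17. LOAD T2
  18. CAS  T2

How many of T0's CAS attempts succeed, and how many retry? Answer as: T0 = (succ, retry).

T0 = (2, 1)

step 1: T2 LOAD ⇒ load; ctr=0 reg=0
step 2: T2 CAS ⇒ ok; ctr=1 reg=0
step 3: T0 LOAD ⇒ load; ctr=1 reg=1
step 4: T3 LOAD ⇒ load; ctr=1 reg=1
step 5: T0 CAS ⇒ ok; ctr=2 reg=1
step 6: T0 LOAD ⇒ load; ctr=2 reg=2
step 7: T1 LOAD ⇒ load; ctr=2 reg=2
step 8: T2 LOAD ⇒ load; ctr=2 reg=2
step 9: T3 CAS ⇒ retry; ctr=2 reg=1
step 10: T1 CAS ⇒ ok; ctr=3 reg=2
step 11: T2 CAS ⇒ retry; ctr=3 reg=2
step 12: T0 CAS ⇒ retry; ctr=3 reg=2
step 13: T0 LOAD ⇒ load; ctr=3 reg=3
step 14: T0 CAS ⇒ ok; ctr=4 reg=3
step 15: T2 LOAD ⇒ load; ctr=4 reg=4
step 16: T2 CAS ⇒ ok; ctr=5 reg=4
step 17: T2 LOAD ⇒ load; ctr=5 reg=5
step 18: T2 CAS ⇒ ok; ctr=6 reg=5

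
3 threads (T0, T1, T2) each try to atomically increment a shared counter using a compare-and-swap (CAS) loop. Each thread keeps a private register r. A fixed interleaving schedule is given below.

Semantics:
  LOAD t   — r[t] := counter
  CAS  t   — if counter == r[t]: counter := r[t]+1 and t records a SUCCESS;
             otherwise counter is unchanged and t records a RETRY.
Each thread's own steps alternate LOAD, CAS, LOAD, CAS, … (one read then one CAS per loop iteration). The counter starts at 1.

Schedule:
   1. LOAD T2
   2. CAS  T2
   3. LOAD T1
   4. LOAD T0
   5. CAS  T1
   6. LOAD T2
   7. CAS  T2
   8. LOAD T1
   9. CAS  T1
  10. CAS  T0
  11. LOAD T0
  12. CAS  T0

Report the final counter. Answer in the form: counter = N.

1. LOAD T2 → mem=1 r[T2]=1 [LOAD]
2. CAS T2 → mem=2 r[T2]=1 [OK]
3. LOAD T1 → mem=2 r[T1]=2 [LOAD]
4. LOAD T0 → mem=2 r[T0]=2 [LOAD]
5. CAS T1 → mem=3 r[T1]=2 [OK]
6. LOAD T2 → mem=3 r[T2]=3 [LOAD]
7. CAS T2 → mem=4 r[T2]=3 [OK]
8. LOAD T1 → mem=4 r[T1]=4 [LOAD]
9. CAS T1 → mem=5 r[T1]=4 [OK]
10. CAS T0 → mem=5 r[T0]=2 [RETRY]
11. LOAD T0 → mem=5 r[T0]=5 [LOAD]
12. CAS T0 → mem=6 r[T0]=5 [OK]

counter = 6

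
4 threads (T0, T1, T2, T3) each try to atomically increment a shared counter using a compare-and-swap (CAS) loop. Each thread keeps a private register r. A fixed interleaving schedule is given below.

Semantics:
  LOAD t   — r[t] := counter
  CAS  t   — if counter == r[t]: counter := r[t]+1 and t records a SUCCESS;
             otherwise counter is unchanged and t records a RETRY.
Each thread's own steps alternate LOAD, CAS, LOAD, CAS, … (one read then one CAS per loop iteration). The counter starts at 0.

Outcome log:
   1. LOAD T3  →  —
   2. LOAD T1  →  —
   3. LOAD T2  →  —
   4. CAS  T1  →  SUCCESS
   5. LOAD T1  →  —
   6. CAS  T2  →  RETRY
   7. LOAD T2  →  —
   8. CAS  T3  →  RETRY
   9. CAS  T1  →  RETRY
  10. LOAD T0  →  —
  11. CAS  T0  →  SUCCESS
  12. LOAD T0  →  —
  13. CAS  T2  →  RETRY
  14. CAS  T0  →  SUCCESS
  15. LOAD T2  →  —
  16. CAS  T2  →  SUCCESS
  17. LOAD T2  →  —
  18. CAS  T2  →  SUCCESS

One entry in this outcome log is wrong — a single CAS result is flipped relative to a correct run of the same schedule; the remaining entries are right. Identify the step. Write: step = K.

Re-executing:
T3 LOAD — after: cnt=0, r=0 — load
T1 LOAD — after: cnt=0, r=0 — load
T2 LOAD — after: cnt=0, r=0 — load
T1 CAS — after: cnt=1, r=0 — ok
T1 LOAD — after: cnt=1, r=1 — load
T2 CAS — after: cnt=1, r=0 — retry
T2 LOAD — after: cnt=1, r=1 — load
T3 CAS — after: cnt=1, r=0 — retry
T1 CAS — after: cnt=2, r=1 — ok
T0 LOAD — after: cnt=2, r=2 — load
T0 CAS — after: cnt=3, r=2 — ok
T0 LOAD — after: cnt=3, r=3 — load
T2 CAS — after: cnt=3, r=1 — retry
T0 CAS — after: cnt=4, r=3 — ok
T2 LOAD — after: cnt=4, r=4 — load
T2 CAS — after: cnt=5, r=4 — ok
T2 LOAD — after: cnt=5, r=5 — load
T2 CAS — after: cnt=6, r=5 — ok
Log disagrees first at step 9.

step = 9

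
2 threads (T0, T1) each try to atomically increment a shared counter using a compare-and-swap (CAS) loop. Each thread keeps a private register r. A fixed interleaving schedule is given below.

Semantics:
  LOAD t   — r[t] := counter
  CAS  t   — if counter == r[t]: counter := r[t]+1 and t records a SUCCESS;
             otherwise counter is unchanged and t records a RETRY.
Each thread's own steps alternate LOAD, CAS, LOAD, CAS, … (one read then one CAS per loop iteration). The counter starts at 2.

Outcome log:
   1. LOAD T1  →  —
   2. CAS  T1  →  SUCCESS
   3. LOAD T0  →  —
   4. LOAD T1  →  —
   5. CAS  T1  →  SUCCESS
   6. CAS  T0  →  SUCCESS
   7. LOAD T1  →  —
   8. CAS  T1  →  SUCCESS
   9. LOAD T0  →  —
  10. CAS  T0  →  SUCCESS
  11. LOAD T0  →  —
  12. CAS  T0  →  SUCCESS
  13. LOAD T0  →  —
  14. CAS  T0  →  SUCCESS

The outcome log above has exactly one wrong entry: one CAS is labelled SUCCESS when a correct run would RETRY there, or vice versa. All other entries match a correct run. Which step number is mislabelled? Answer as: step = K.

Re-executing:
#1 T1 reads 2
#2 T1 CAS(2→3) writes; counter now 3
#3 T0 reads 3
#4 T1 reads 3
#5 T1 CAS(3→4) writes; counter now 4
#6 T0 CAS(3→4) fails; counter now 4
#7 T1 reads 4
#8 T1 CAS(4→5) writes; counter now 5
#9 T0 reads 5
#10 T0 CAS(5→6) writes; counter now 6
#11 T0 reads 6
#12 T0 CAS(6→7) writes; counter now 7
#13 T0 reads 7
#14 T0 CAS(7→8) writes; counter now 8
Flip is step 6.

step = 6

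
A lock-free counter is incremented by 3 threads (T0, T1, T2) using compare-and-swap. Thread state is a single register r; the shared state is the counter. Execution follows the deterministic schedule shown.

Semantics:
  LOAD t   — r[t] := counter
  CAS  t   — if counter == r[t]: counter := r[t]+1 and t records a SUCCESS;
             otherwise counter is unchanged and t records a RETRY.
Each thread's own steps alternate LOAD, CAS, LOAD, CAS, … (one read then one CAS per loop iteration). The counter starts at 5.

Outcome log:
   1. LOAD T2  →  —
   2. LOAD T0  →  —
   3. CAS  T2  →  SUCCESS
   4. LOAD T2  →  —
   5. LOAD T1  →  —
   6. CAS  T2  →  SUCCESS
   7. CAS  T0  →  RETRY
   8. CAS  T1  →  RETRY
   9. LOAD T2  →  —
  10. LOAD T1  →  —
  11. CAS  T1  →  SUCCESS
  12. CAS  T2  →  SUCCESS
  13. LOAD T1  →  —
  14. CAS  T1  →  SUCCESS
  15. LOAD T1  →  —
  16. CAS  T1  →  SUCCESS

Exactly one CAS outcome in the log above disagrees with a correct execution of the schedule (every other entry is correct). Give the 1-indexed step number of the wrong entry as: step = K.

step = 12

Correct run:
#1 T2 reads 5
#2 T0 reads 5
#3 T2 CAS(5→6) writes; counter now 6
#4 T2 reads 6
#5 T1 reads 6
#6 T2 CAS(6→7) writes; counter now 7
#7 T0 CAS(5→6) fails; counter now 7
#8 T1 CAS(6→7) fails; counter now 7
#9 T2 reads 7
#10 T1 reads 7
#11 T1 CAS(7→8) writes; counter now 8
#12 T2 CAS(7→8) fails; counter now 8
#13 T1 reads 8
#14 T1 CAS(8→9) writes; counter now 9
#15 T1 reads 9
#16 T1 CAS(9→10) writes; counter now 10
Mismatch at 12.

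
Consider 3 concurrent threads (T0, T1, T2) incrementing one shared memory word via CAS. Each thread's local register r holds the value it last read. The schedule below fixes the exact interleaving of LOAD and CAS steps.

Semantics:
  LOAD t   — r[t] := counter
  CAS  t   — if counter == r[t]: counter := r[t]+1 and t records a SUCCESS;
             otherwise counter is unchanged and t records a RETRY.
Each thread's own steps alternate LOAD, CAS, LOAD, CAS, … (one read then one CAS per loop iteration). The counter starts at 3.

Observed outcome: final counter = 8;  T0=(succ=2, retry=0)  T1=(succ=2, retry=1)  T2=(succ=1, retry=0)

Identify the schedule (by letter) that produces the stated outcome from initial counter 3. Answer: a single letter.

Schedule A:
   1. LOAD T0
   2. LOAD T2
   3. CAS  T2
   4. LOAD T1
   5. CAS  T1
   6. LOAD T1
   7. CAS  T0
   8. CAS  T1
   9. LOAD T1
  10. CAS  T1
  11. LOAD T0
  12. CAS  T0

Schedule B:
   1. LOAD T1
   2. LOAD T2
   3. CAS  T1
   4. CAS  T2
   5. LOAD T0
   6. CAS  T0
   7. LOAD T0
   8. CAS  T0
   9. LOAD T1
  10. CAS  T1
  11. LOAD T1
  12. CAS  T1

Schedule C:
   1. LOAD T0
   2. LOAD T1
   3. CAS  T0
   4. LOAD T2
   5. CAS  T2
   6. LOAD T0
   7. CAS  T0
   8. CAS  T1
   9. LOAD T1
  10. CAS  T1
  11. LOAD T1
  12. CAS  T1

C

Run C:
#1 T0 reads 3
#2 T1 reads 3
#3 T0 CAS(3→4) writes; counter now 4
#4 T2 reads 4
#5 T2 CAS(4→5) writes; counter now 5
#6 T0 reads 5
#7 T0 CAS(5→6) writes; counter now 6
#8 T1 CAS(3→4) fails; counter now 6
#9 T1 reads 6
#10 T1 CAS(6→7) writes; counter now 7
#11 T1 reads 7
#12 T1 CAS(7→8) writes; counter now 8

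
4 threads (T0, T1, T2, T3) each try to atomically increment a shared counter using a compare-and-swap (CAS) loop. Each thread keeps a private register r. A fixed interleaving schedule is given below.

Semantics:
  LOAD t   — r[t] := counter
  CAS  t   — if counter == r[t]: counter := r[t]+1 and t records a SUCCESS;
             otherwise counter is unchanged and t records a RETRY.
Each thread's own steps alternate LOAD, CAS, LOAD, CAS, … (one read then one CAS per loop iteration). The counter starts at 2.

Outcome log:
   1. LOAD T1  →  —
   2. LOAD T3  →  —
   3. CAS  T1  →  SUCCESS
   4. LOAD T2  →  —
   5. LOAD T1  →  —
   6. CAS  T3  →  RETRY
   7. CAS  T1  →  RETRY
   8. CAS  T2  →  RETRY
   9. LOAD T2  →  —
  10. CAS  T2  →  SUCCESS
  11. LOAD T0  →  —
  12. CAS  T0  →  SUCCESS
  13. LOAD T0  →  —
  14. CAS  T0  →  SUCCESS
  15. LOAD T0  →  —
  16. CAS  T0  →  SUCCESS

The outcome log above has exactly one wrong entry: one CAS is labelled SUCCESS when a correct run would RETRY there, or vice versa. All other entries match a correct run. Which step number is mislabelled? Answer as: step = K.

step = 7

Re-executing:
   1) LOAD T1:  M=2  r_T1=2
   2) LOAD T3:  M=2  r_T3=2
   3) CAS  T1:  M=3  r_T1=2 ✓
   4) LOAD T2:  M=3  r_T2=3
   5) LOAD T1:  M=3  r_T1=3
   6) CAS  T3:  M=3  r_T3=2 ✗
   7) CAS  T1:  M=4  r_T1=3 ✓
   8) CAS  T2:  M=4  r_T2=3 ✗
   9) LOAD T2:  M=4  r_T2=4
  10) CAS  T2:  M=5  r_T2=4 ✓
  11) LOAD T0:  M=5  r_T0=5
  12) CAS  T0:  M=6  r_T0=5 ✓
  13) LOAD T0:  M=6  r_T0=6
  14) CAS  T0:  M=7  r_T0=6 ✓
  15) LOAD T0:  M=7  r_T0=7
  16) CAS  T0:  M=8  r_T0=7 ✓
Flip is step 7.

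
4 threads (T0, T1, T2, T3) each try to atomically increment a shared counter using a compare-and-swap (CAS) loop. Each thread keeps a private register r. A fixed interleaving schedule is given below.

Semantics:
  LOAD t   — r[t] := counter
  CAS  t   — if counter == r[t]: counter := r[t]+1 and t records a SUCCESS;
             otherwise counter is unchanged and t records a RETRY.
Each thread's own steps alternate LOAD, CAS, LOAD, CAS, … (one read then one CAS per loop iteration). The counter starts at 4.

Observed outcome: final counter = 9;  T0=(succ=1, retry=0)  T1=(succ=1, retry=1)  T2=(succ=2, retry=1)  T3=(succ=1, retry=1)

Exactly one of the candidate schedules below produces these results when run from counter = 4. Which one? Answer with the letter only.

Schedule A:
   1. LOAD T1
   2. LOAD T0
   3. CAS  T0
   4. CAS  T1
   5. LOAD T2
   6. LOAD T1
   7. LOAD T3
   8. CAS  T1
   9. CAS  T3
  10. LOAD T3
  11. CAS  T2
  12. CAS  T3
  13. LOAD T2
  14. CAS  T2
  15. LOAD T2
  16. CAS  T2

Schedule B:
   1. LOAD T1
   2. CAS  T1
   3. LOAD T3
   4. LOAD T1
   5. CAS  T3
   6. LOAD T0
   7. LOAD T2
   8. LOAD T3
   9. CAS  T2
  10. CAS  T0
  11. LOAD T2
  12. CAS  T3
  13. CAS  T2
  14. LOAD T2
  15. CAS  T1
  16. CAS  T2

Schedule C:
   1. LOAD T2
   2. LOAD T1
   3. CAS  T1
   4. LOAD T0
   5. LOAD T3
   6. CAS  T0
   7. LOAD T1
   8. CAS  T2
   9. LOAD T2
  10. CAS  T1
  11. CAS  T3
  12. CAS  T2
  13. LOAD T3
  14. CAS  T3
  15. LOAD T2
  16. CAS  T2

A

Tracing schedule A:
   1) LOAD T1:  M=4  r_T1=4
   2) LOAD T0:  M=4  r_T0=4
   3) CAS  T0:  M=5  r_T0=4 ✓
   4) CAS  T1:  M=5  r_T1=4 ✗
   5) LOAD T2:  M=5  r_T2=5
   6) LOAD T1:  M=5  r_T1=5
   7) LOAD T3:  M=5  r_T3=5
   8) CAS  T1:  M=6  r_T1=5 ✓
   9) CAS  T3:  M=6  r_T3=5 ✗
  10) LOAD T3:  M=6  r_T3=6
  11) CAS  T2:  M=6  r_T2=5 ✗
  12) CAS  T3:  M=7  r_T3=6 ✓
  13) LOAD T2:  M=7  r_T2=7
  14) CAS  T2:  M=8  r_T2=7 ✓
  15) LOAD T2:  M=8  r_T2=8
  16) CAS  T2:  M=9  r_T2=8 ✓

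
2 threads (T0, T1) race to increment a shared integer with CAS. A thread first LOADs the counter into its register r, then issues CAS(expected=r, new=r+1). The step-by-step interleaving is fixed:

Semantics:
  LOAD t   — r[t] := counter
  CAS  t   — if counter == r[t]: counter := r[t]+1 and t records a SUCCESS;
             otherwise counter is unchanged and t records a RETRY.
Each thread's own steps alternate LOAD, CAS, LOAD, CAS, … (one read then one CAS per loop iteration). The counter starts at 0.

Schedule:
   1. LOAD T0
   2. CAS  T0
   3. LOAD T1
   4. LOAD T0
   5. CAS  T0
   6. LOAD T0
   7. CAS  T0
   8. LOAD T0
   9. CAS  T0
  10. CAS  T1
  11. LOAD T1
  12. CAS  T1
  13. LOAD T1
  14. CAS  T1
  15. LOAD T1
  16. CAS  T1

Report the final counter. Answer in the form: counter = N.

step 1: T0 LOAD ⇒ load; ctr=0 reg=0
step 2: T0 CAS ⇒ ok; ctr=1 reg=0
step 3: T1 LOAD ⇒ load; ctr=1 reg=1
step 4: T0 LOAD ⇒ load; ctr=1 reg=1
step 5: T0 CAS ⇒ ok; ctr=2 reg=1
step 6: T0 LOAD ⇒ load; ctr=2 reg=2
step 7: T0 CAS ⇒ ok; ctr=3 reg=2
step 8: T0 LOAD ⇒ load; ctr=3 reg=3
step 9: T0 CAS ⇒ ok; ctr=4 reg=3
step 10: T1 CAS ⇒ retry; ctr=4 reg=1
step 11: T1 LOAD ⇒ load; ctr=4 reg=4
step 12: T1 CAS ⇒ ok; ctr=5 reg=4
step 13: T1 LOAD ⇒ load; ctr=5 reg=5
step 14: T1 CAS ⇒ ok; ctr=6 reg=5
step 15: T1 LOAD ⇒ load; ctr=6 reg=6
step 16: T1 CAS ⇒ ok; ctr=7 reg=6

counter = 7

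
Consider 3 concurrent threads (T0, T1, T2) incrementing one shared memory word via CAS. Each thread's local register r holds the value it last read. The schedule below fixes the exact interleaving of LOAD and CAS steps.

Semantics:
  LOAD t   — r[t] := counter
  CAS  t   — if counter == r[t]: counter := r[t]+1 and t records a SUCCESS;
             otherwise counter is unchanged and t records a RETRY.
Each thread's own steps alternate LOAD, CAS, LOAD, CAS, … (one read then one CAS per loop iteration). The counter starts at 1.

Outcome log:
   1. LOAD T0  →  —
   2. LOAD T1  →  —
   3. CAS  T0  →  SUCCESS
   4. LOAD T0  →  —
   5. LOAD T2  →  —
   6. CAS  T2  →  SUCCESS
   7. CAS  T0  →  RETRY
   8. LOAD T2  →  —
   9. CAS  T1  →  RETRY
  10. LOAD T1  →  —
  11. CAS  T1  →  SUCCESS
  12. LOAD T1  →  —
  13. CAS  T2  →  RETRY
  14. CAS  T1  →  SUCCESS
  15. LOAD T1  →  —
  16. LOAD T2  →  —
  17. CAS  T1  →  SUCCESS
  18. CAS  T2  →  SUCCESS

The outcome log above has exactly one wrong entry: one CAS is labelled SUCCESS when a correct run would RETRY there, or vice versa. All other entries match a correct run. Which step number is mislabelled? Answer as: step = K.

step = 18

Correct run:
[1] T0.load  rd  (counter 1, T0.r 1)
[2] T1.load  rd  (counter 1, T1.r 1)
[3] T0.cas  hit  (counter 2, T0.r 1)
[4] T0.load  rd  (counter 2, T0.r 2)
[5] T2.load  rd  (counter 2, T2.r 2)
[6] T2.cas  hit  (counter 3, T2.r 2)
[7] T0.cas  miss  (counter 3, T0.r 2)
[8] T2.load  rd  (counter 3, T2.r 3)
[9] T1.cas  miss  (counter 3, T1.r 1)
[10] T1.load  rd  (counter 3, T1.r 3)
[11] T1.cas  hit  (counter 4, T1.r 3)
[12] T1.load  rd  (counter 4, T1.r 4)
[13] T2.cas  miss  (counter 4, T2.r 3)
[14] T1.cas  hit  (counter 5, T1.r 4)
[15] T1.load  rd  (counter 5, T1.r 5)
[16] T2.load  rd  (counter 5, T2.r 5)
[17] T1.cas  hit  (counter 6, T1.r 5)
[18] T2.cas  miss  (counter 6, T2.r 5)
Flip is step 18.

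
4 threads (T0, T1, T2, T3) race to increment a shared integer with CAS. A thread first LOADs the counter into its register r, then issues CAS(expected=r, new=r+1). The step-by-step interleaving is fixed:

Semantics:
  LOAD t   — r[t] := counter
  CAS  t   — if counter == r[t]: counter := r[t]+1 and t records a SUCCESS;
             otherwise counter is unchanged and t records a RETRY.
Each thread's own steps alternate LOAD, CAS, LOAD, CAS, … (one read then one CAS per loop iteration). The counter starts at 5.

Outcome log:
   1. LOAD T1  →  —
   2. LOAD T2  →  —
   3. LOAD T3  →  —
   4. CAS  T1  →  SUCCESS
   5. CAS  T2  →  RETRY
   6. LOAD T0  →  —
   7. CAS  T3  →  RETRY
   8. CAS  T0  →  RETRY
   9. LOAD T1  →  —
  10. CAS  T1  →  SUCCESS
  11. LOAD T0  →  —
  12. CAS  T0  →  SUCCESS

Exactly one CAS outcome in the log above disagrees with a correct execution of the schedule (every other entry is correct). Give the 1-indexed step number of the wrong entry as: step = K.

Re-executing:
[1] T1.load  rd  (counter 5, T1.r 5)
[2] T2.load  rd  (counter 5, T2.r 5)
[3] T3.load  rd  (counter 5, T3.r 5)
[4] T1.cas  hit  (counter 6, T1.r 5)
[5] T2.cas  miss  (counter 6, T2.r 5)
[6] T0.load  rd  (counter 6, T0.r 6)
[7] T3.cas  miss  (counter 6, T3.r 5)
[8] T0.cas  hit  (counter 7, T0.r 6)
[9] T1.load  rd  (counter 7, T1.r 7)
[10] T1.cas  hit  (counter 8, T1.r 7)
[11] T0.load  rd  (counter 8, T0.r 8)
[12] T0.cas  hit  (counter 9, T0.r 8)
Log disagrees first at step 8.

step = 8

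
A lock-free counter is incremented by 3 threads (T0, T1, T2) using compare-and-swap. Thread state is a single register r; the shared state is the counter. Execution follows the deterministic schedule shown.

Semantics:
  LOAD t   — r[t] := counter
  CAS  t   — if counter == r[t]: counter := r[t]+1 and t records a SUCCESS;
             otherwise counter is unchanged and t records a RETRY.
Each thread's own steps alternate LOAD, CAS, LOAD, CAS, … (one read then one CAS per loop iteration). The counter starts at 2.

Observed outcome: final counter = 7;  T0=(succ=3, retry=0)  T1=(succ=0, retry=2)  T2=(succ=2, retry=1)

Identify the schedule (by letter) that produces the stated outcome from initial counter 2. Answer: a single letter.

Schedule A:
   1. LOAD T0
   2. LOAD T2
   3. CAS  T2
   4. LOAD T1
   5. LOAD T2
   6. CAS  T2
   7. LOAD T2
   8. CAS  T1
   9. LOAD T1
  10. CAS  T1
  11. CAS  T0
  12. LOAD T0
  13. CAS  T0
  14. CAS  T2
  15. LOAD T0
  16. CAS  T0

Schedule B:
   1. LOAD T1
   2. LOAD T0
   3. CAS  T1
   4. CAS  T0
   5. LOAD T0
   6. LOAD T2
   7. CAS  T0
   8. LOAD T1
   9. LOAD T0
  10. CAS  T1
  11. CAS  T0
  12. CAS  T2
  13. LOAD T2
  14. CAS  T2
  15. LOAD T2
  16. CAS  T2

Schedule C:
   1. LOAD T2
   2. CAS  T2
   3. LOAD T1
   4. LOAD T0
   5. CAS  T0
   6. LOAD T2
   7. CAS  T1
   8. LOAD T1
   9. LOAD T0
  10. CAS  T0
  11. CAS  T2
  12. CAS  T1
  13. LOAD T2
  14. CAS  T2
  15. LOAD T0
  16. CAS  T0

Run C:
[1] T2.load  rd  (counter 2, T2.r 2)
[2] T2.cas  hit  (counter 3, T2.r 2)
[3] T1.load  rd  (counter 3, T1.r 3)
[4] T0.load  rd  (counter 3, T0.r 3)
[5] T0.cas  hit  (counter 4, T0.r 3)
[6] T2.load  rd  (counter 4, T2.r 4)
[7] T1.cas  miss  (counter 4, T1.r 3)
[8] T1.load  rd  (counter 4, T1.r 4)
[9] T0.load  rd  (counter 4, T0.r 4)
[10] T0.cas  hit  (counter 5, T0.r 4)
[11] T2.cas  miss  (counter 5, T2.r 4)
[12] T1.cas  miss  (counter 5, T1.r 4)
[13] T2.load  rd  (counter 5, T2.r 5)
[14] T2.cas  hit  (counter 6, T2.r 5)
[15] T0.load  rd  (counter 6, T0.r 6)
[16] T0.cas  hit  (counter 7, T0.r 6)

C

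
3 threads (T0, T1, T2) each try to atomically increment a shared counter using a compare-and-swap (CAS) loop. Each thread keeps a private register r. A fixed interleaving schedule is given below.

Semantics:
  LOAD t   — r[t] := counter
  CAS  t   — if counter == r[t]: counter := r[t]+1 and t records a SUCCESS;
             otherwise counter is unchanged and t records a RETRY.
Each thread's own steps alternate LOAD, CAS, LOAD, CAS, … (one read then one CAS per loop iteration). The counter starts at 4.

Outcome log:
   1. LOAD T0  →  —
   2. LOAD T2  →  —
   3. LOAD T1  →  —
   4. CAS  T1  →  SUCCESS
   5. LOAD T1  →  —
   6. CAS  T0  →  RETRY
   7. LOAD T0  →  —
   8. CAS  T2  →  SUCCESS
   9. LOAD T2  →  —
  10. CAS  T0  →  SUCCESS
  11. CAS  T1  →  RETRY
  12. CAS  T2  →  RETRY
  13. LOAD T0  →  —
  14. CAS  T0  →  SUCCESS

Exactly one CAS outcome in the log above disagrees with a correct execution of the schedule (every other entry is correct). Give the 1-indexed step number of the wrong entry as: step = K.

Re-executing:
T0 LOAD — after: cnt=4, r=4 — load
T2 LOAD — after: cnt=4, r=4 — load
T1 LOAD — after: cnt=4, r=4 — load
T1 CAS — after: cnt=5, r=4 — ok
T1 LOAD — after: cnt=5, r=5 — load
T0 CAS — after: cnt=5, r=4 — retry
T0 LOAD — after: cnt=5, r=5 — load
T2 CAS — after: cnt=5, r=4 — retry
T2 LOAD — after: cnt=5, r=5 — load
T0 CAS — after: cnt=6, r=5 — ok
T1 CAS — after: cnt=6, r=5 — retry
T2 CAS — after: cnt=6, r=5 — retry
T0 LOAD — after: cnt=6, r=6 — load
T0 CAS — after: cnt=7, r=6 — ok
Flip is step 8.

step = 8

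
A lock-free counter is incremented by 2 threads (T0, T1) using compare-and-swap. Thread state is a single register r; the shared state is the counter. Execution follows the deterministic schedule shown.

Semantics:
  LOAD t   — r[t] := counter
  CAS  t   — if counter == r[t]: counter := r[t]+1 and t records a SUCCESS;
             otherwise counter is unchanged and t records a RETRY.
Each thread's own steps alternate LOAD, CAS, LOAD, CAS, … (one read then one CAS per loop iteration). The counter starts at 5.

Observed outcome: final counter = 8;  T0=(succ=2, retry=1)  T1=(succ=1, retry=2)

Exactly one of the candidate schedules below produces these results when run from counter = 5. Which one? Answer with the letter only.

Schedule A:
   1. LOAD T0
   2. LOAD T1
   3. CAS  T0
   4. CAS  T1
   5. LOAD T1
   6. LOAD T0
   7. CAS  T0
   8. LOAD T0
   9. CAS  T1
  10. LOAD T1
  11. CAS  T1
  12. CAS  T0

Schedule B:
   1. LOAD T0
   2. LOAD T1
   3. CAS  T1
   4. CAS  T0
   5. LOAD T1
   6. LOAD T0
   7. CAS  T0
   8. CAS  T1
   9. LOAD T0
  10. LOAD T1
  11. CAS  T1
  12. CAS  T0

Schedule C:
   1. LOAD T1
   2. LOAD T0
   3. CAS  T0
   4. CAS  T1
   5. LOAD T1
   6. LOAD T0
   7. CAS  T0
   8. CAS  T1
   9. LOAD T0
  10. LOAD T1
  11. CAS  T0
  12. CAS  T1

Tracing schedule A:
step 1: T0 LOAD ⇒ load; ctr=5 reg=5
step 2: T1 LOAD ⇒ load; ctr=5 reg=5
step 3: T0 CAS ⇒ ok; ctr=6 reg=5
step 4: T1 CAS ⇒ retry; ctr=6 reg=5
step 5: T1 LOAD ⇒ load; ctr=6 reg=6
step 6: T0 LOAD ⇒ load; ctr=6 reg=6
step 7: T0 CAS ⇒ ok; ctr=7 reg=6
step 8: T0 LOAD ⇒ load; ctr=7 reg=7
step 9: T1 CAS ⇒ retry; ctr=7 reg=6
step 10: T1 LOAD ⇒ load; ctr=7 reg=7
step 11: T1 CAS ⇒ ok; ctr=8 reg=7
step 12: T0 CAS ⇒ retry; ctr=8 reg=7

A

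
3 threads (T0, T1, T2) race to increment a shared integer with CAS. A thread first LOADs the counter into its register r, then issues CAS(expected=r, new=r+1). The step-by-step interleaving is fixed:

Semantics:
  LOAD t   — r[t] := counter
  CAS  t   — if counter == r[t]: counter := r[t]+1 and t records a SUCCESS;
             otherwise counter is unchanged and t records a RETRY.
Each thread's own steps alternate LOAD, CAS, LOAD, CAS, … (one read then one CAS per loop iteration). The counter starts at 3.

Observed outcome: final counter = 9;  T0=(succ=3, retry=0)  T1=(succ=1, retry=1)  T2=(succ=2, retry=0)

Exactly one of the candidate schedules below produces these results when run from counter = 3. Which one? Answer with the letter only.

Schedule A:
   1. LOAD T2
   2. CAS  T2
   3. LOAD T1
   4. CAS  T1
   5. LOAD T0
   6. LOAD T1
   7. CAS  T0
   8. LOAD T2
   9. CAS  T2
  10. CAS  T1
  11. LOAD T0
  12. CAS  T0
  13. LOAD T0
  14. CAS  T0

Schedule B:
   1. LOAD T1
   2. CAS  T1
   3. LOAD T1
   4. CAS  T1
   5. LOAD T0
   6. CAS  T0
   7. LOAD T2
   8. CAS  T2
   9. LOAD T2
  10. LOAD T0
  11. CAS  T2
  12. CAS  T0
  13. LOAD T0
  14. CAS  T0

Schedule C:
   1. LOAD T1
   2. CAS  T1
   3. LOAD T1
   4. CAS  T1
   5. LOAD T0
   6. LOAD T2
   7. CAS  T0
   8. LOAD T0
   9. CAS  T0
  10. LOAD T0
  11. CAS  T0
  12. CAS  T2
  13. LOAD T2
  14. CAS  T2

Simulating candidate A:
step 1: T2 LOAD ⇒ load; ctr=3 reg=3
step 2: T2 CAS ⇒ ok; ctr=4 reg=3
step 3: T1 LOAD ⇒ load; ctr=4 reg=4
step 4: T1 CAS ⇒ ok; ctr=5 reg=4
step 5: T0 LOAD ⇒ load; ctr=5 reg=5
step 6: T1 LOAD ⇒ load; ctr=5 reg=5
step 7: T0 CAS ⇒ ok; ctr=6 reg=5
step 8: T2 LOAD ⇒ load; ctr=6 reg=6
step 9: T2 CAS ⇒ ok; ctr=7 reg=6
step 10: T1 CAS ⇒ retry; ctr=7 reg=5
step 11: T0 LOAD ⇒ load; ctr=7 reg=7
step 12: T0 CAS ⇒ ok; ctr=8 reg=7
step 13: T0 LOAD ⇒ load; ctr=8 reg=8
step 14: T0 CAS ⇒ ok; ctr=9 reg=8

A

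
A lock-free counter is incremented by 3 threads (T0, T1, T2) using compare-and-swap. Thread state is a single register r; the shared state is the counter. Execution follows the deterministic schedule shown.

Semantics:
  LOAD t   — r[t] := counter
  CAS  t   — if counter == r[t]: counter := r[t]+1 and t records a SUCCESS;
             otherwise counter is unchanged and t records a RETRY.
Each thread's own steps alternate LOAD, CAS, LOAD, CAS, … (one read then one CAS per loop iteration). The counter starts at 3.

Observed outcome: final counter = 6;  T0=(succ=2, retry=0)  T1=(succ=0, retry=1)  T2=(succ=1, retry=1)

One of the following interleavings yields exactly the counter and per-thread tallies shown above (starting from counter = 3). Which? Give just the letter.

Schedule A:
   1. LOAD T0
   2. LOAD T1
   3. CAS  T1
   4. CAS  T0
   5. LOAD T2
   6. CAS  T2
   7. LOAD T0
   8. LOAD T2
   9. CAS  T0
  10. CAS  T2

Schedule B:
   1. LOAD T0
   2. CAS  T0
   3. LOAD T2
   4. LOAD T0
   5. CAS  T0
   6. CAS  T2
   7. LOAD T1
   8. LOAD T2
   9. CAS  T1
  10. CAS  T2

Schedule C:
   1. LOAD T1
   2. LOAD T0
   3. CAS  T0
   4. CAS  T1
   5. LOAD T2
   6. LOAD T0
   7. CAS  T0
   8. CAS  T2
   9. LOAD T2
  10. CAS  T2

Tracing schedule C:
   1) LOAD T1:  M=3  r_T1=3
   2) LOAD T0:  M=3  r_T0=3
   3) CAS  T0:  M=4  r_T0=3 ✓
   4) CAS  T1:  M=4  r_T1=3 ✗
   5) LOAD T2:  M=4  r_T2=4
   6) LOAD T0:  M=4  r_T0=4
   7) CAS  T0:  M=5  r_T0=4 ✓
   8) CAS  T2:  M=5  r_T2=4 ✗
   9) LOAD T2:  M=5  r_T2=5
  10) CAS  T2:  M=6  r_T2=5 ✓

C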